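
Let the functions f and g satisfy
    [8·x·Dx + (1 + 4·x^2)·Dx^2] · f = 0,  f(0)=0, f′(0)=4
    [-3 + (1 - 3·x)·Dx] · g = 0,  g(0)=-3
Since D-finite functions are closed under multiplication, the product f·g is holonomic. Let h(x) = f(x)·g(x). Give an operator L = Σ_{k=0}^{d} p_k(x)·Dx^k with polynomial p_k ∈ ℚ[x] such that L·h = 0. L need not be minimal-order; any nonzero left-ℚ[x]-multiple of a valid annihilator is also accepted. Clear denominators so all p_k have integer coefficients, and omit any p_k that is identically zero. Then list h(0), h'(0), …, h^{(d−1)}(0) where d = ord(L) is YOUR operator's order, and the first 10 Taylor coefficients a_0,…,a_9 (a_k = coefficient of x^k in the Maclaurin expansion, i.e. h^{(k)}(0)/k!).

f: a_k = 0, 4, 0, -16/3, 0, 64/5, 0, -256/7, 0, 1024/9, …
g: a_k = -3, -9, -27, -81, -243, -729, -2187, -6561, -19683, -59049, …
Product ⇒ symmetric product L₀, ord ≤ 2.
L = 24·x + (6 - 8·x + 48·x^2)·Dx + (-1 + 3·x - 4·x^2 + 12·x^3)·Dx^2  (order 2).
h: a_k = 0, -12, -36, -92, -276, -4332/5, -12996/5, -269076/35, -807228/35, -7300892/105, …
ICs: h(0) = 0, h′(0) = -12.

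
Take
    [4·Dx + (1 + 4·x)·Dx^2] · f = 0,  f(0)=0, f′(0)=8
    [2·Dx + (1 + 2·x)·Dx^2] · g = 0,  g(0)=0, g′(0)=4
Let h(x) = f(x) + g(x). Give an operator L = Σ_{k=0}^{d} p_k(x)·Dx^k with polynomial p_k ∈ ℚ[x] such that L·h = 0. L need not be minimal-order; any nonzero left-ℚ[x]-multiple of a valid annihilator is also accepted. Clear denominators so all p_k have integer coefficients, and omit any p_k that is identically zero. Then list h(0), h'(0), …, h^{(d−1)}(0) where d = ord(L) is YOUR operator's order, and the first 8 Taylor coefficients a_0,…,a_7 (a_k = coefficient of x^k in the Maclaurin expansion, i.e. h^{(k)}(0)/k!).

f: a_k = 0, 8, -16, 128/3, -128, 2048/5, -4096/3, 32768/7, …
g: a_k = 0, 4, -4, 16/3, -8, 64/5, -64/3, 256/7, …
Weyl lclm of L_f,L_g ⇒ L₀ (ord ≤ 4).
L = 16·Dx + (12 + 32·x)·Dx^2 + (1 + 6·x + 8·x^2)·Dx^3  (order 3).
h: a_k = 0, 12, -20, 48, -136, 2112/5, -4160/3, 33024/7, …
ICs: h(0) = 0, h′(0) = 12, h′′(0) = -40.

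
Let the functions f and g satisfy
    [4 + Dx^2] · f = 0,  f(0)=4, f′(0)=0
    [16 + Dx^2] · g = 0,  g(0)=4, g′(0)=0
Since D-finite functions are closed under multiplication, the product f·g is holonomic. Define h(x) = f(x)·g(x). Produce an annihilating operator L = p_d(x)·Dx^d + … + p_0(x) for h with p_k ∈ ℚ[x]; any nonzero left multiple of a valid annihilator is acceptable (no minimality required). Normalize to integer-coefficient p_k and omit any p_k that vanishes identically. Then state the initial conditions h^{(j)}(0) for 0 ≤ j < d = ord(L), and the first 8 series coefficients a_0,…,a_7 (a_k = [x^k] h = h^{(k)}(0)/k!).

L = 144 + 40·Dx^2 + Dx^4  (order 4).
h: a_k = 16, 0, -160, 0, 1312/3, 0, -4672/9, 0, …
ICs: h(0) = 16, h′(0) = 0, h′′(0) = -320, h′′′(0) = 0.

f: a_k = 4, 0, -8, 0, 8/3, 0, -16/45, 0, …
g: a_k = 4, 0, -32, 0, 128/3, 0, -1024/45, 0, …
Product ⇒ symmetric product L₀, ord ≤ 4.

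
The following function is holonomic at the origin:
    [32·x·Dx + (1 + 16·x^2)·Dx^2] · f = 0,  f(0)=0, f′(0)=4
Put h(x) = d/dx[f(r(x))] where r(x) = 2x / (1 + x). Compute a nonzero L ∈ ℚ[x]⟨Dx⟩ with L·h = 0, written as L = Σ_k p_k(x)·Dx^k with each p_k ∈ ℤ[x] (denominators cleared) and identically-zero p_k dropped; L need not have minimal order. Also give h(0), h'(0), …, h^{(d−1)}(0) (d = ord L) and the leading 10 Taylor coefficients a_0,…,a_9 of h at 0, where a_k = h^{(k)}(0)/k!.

L = (2 + 130·x) + (1 + 2·x + 65·x^2)·Dx  (order 1).
h: a_k = 8, -16, -488, 2016, 27688, -186416, -1426888, 14970816, 62806088, -1098715216, …
ICs: h(0) = 8.

f: a_k = 0, 4, 0, -64/3, 0, 1024/5, 0, -16384/7, 0, 262144/9, …
Substitute x→r, Dx→(1/r')Dx; clear ⇒ L₀.
Differentiate: ansatz ord ≤ ord L₀ ⇒ L.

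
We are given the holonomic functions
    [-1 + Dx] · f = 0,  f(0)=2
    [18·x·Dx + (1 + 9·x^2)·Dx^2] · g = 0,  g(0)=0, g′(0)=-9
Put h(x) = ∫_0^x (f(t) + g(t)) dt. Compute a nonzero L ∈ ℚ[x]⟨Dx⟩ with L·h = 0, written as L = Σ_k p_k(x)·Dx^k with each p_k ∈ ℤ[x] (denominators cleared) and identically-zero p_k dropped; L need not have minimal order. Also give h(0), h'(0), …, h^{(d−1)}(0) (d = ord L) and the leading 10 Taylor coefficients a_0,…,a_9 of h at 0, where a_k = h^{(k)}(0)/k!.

f: a_k = 2, 2, 1, 1/3, 1/12, 1/60, 1/360, 1/2520, 1/20160, 1/181440, …
g: a_k = 0, -9, 0, 27, 0, -729/5, 0, 6561/7, 0, -6561, …
L₀ := lclm(L_f,L_g); ord L₀ ≤ 1+2.
h=∫h₀ ⇒ L = L₀·Dx.
L = (18 - 18·x - 486·x^2 - 162·x^3)·Dx^2 + (-19 + 468·x^2 - 81·x^4)·Dx^3 + (1 + 18·x + 18·x^2 + 162·x^3 + 81·x^4)·Dx^4  (order 4).
h: a_k = 0, 2, -7/2, 1/3, 41/6, 1/60, -8747/360, 1/2520, 337423/2880, 1/181440, …
ICs: h(0) = 0, h′(0) = 2, h′′(0) = -7, h′′′(0) = 2.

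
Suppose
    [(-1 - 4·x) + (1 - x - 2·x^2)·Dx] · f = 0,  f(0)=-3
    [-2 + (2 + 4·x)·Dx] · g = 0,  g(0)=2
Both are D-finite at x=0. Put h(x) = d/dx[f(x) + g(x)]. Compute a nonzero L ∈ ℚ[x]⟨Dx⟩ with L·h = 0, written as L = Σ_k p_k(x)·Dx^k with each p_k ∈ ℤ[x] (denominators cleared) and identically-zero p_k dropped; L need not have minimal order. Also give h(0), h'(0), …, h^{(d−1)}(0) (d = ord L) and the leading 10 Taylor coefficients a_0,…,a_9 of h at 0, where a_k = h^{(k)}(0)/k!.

L = (-48 - 222·x - 432·x^2 - 336·x^3 - 240·x^4) + (-27 - 258·x - 873·x^2 - 1368·x^3 - 1284·x^4 - 720·x^5)·Dx + (7 + 34·x + 41·x^2 - 54·x^3 - 236·x^4 - 328·x^5 - 160·x^6)·Dx^2  (order 2).
h: a_k = -1, -20, -42, -137, -1225/4, -3159/4, -14049/8, -33261/8, -582813/64, -1323515/64, …
ICs: h(0) = -1, h′(0) = -20.

f: a_k = -3, -3, -9, -15, -33, -63, -129, -255, -513, -1023, …
g: a_k = 2, 2, -1, 1, -5/4, 7/4, -21/8, 33/8, -429/64, 715/64, …
Sum ⇒ L₀ = lclm(L_f,L_g) in ℚ(x)⟨Dx⟩.
Differentiate: ansatz ord ≤ ord L₀ ⇒ L.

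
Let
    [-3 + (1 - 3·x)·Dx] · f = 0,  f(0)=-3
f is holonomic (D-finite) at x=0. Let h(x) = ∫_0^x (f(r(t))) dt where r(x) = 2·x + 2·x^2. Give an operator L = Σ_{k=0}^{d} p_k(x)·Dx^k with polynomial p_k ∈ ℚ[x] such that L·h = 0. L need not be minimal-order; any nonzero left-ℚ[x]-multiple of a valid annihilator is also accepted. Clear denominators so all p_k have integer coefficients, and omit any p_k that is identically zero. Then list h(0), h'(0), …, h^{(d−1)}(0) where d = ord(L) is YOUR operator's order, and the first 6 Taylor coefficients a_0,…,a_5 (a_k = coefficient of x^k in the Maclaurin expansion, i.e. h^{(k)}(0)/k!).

L = (6 + 12·x)·Dx + (-1 + 6·x + 6·x^2)·Dx^2  (order 2).
h: a_k = 0, -3, -9, -42, -216, -1188, …
ICs: h(0) = 0, h′(0) = -3.

f: a_k = -3, -9, -27, -81, -243, -729, …
L₀ from L_f via x↦r, Dx↦r'^{-1}Dx.
∫: right-multiply L₀ by Dx.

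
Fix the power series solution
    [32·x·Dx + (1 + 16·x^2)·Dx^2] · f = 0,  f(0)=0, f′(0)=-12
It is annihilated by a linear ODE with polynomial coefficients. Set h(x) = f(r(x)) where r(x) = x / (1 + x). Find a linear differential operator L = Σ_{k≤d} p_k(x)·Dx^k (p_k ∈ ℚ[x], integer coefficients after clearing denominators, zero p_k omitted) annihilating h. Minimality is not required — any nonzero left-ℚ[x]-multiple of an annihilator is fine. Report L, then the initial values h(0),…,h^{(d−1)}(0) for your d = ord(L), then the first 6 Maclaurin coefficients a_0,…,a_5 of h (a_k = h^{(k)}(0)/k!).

f: a_k = 0, -12, 0, 64, 0, -3072/5, …
Change of var in L_f (x↦r) gives L₀.
L = (2 + 34·x)·Dx + (1 + 2·x + 17·x^2)·Dx^2  (order 2).
h: a_k = 0, -12, 12, 52, -180, -1212/5, …
ICs: h(0) = 0, h′(0) = -12.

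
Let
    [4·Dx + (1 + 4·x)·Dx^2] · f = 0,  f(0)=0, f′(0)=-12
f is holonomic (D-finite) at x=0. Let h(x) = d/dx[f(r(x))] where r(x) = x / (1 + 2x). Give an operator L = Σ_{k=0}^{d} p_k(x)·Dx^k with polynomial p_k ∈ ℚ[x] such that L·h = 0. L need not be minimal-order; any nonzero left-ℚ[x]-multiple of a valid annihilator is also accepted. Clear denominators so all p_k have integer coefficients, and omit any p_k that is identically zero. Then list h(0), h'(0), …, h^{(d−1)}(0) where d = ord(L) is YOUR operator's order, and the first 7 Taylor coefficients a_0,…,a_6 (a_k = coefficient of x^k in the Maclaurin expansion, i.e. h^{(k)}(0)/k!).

f: a_k = 0, -12, 24, -64, 192, -3072/5, 2048, …
f∘r: x↦r, Dx↦Dx/r' in L_f ⇒ L₀.
h=h₀': d/dx-closure on L₀ ⇒ L.
L = (8 + 24·x) + (1 + 8·x + 12·x^2)·Dx  (order 1).
h: a_k = -12, 96, -624, 3840, -23232, 139776, -839424, …
ICs: h(0) = -12.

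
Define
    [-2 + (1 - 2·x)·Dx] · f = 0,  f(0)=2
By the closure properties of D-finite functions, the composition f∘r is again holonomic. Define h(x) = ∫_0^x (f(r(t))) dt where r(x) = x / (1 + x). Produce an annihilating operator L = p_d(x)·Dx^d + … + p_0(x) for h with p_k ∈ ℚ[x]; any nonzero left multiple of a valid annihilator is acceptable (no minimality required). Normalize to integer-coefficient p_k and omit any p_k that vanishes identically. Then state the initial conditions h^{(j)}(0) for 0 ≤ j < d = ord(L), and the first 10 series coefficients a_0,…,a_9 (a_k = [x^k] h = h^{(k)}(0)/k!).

L = 2·Dx + (-1 + x^2)·Dx^2  (order 2).
h: a_k = 0, 2, 2, 4/3, 1, 4/5, 2/3, 4/7, 1/2, 4/9, …
ICs: h(0) = 0, h′(0) = 2.

f: a_k = 2, 4, 8, 16, 32, 64, 128, 256, 512, 1024, …
h₀=f(r): pull back L_f along r ⇒ L₀.
h=∫h₀ ⇒ L = L₀·Dx.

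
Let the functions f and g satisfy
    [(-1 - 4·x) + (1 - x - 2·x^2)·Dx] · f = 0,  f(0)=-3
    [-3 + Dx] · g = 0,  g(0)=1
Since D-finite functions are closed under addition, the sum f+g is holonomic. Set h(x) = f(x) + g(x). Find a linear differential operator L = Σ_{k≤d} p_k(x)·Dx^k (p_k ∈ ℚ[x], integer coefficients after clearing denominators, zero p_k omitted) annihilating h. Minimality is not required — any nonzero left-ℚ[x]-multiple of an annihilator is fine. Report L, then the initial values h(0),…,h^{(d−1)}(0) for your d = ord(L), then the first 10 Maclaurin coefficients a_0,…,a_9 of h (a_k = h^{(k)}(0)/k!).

f: a_k = -3, -3, -9, -15, -33, -63, -129, -255, -513, -1023, …
g: a_k = 1, 3, 9/2, 9/2, 27/8, 81/40, 81/80, 243/560, 729/4480, 243/4480, …
h₀=f+g: left-lcm gives L₀, ord ≤ 2.
L = (-9 - 9·x - 126·x^2 - 72·x^3) + (-3 + 30·x + 51·x^2 - 36·x^3 - 36·x^4)·Dx + (2 - 9·x - 3·x^2 + 20·x^3 + 12·x^4)·Dx^2  (order 2).
h: a_k = -2, 0, -9/2, -21/2, -237/8, -2439/40, -10239/80, -142557/560, -2297511/4480, -4582797/4480, …
ICs: h(0) = -2, h′(0) = 0.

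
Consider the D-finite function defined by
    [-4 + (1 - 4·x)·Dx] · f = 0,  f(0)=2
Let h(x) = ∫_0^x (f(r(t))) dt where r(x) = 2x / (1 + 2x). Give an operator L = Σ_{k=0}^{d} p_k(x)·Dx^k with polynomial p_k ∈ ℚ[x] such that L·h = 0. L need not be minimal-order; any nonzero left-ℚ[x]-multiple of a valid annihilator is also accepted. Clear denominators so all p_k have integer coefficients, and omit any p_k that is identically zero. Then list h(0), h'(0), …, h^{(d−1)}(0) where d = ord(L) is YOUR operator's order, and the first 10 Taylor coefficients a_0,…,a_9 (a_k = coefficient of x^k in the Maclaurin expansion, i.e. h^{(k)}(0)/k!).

f: a_k = 2, 8, 32, 128, 512, 2048, 8192, 32768, 131072, 524288, …
f∘r: x↦r, Dx↦Dx/r' in L_f ⇒ L₀.
h=∫₀ˣh₀: take L = L₀·Dx.
L = 8·Dx + (-1 + 4·x + 12·x^2)·Dx^2  (order 2).
h: a_k = 0, 2, 8, 32, 144, 3456/5, 3456, 124416/7, 93312, 497664, …
ICs: h(0) = 0, h′(0) = 2.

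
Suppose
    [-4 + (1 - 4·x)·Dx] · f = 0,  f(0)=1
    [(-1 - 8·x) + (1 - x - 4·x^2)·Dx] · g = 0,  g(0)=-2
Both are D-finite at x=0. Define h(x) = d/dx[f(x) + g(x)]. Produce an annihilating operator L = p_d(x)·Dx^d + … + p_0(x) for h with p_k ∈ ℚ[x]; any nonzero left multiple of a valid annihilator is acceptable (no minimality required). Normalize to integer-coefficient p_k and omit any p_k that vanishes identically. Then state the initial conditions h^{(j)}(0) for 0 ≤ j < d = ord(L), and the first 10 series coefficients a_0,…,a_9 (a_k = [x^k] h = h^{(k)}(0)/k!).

f: a_k = 1, 4, 16, 64, 256, 1024, 4096, 16384, 65536, 262144, …
g: a_k = -2, -2, -10, -18, -58, -130, -362, -882, -2330, -5858, …
Sum ⇒ L₀ = lclm(L_f,L_g) in ℚ(x)⟨Dx⟩.
h=h₀': d/dx-closure on L₀ ⇒ L.
L = (264 - 384·x + 6912·x^2 - 6144·x^3 + 6144·x^4) + (-21 - 264·x - 96·x^2 + 4608·x^3 - 5376·x^4 + 6144·x^5)·Dx + (-1 + 41·x - 228·x^2 + 288·x^3 + 256·x^4 - 768·x^5 + 1024·x^6)·Dx^2  (order 2).
h: a_k = 2, 12, 138, 792, 4470, 22404, 108514, 505648, 2306574, 10333980, …
ICs: h(0) = 2, h′(0) = 12.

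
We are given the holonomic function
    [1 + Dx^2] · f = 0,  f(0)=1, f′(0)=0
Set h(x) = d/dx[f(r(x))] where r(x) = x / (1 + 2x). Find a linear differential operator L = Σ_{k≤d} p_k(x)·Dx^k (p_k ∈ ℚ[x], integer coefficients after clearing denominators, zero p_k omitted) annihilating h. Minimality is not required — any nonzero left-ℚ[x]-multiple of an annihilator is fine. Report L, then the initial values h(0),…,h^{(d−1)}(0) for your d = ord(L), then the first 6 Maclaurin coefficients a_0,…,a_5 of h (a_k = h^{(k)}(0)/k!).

L = (25 + 96·x + 96·x^2) + (12 + 72·x + 144·x^2 + 96·x^3)·Dx + (1 + 8·x + 24·x^2 + 32·x^3 + 16·x^4)·Dx^2  (order 2).
h: a_k = 0, -1, 6, -143/6, 235/3, -27601/120, …
ICs: h(0) = 0, h′(0) = -1.

f: a_k = 1, 0, -1/2, 0, 1/24, 0, …
Change of var in L_f (x↦r) gives L₀.
h₀' ⇒ L via d/dx closure of L₀.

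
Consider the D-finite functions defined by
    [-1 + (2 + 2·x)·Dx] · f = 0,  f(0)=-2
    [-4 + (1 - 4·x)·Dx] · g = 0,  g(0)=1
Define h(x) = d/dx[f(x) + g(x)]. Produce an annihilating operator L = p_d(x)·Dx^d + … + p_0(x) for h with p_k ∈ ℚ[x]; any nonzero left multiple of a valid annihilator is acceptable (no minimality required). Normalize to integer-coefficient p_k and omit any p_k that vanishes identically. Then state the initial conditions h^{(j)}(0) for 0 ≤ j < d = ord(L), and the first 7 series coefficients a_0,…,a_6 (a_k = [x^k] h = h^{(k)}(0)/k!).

f: a_k = -2, -1, 1/4, -1/8, 5/64, -7/128, 21/512, …
g: a_k = 1, 4, 16, 64, 256, 1024, 4096, …
L₀ := lclm(L_f,L_g); ord L₀ ≤ 1+1.
Differentiate: ansatz ord ≤ ord L₀ ⇒ L.
L = (-216 - 96·x) + (-381 - 792·x - 336·x^2)·Dx + (34 - 78·x - 208·x^2 - 96·x^3)·Dx^2  (order 2).
h: a_k = 3, 65/2, 1533/8, 16389/16, 655325/128, 6291519/256, 117440281/1024, …
ICs: h(0) = 3, h′(0) = 65/2.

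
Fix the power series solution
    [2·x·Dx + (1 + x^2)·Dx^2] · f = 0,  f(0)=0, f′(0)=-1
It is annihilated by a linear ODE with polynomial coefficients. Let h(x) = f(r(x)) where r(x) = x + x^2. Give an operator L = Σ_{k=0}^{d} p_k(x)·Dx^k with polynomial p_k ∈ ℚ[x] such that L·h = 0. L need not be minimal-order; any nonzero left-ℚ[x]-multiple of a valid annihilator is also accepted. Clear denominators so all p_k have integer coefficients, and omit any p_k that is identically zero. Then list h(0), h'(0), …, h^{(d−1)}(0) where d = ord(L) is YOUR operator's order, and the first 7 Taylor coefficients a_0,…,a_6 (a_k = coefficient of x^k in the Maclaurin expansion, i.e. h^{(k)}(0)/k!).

L = (-2 + 2·x + 8·x^2 + 12·x^3 + 6·x^4)·Dx + (1 + 2·x + x^2 + 4·x^3 + 5·x^4 + 2·x^5)·Dx^2  (order 2).
h: a_k = 0, -1, -1, 1/3, 1, 4/5, -2/3, …
ICs: h(0) = 0, h′(0) = -1.

f: a_k = 0, -1, 0, 1/3, 0, -1/5, 0, …
L₀ from L_f via x↦r, Dx↦r'^{-1}Dx.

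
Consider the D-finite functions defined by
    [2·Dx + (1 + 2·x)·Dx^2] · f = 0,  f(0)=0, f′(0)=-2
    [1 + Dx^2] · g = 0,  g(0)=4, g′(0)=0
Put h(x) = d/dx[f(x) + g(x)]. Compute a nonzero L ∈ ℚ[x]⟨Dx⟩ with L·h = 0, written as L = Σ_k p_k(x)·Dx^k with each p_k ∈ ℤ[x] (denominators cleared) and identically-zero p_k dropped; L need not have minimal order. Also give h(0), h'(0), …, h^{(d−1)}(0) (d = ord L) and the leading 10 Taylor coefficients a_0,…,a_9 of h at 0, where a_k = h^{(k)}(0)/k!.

f: a_k = 0, -2, 2, -8/3, 4, -32/5, 32/3, -128/7, 32, -512/9, …
g: a_k = 4, 0, -2, 0, 1/6, 0, -1/180, 0, 1/10080, 0, …
h₀=f+g: left-lcm gives L₀, ord ≤ 4.
h₀' ⇒ L via d/dx closure of L₀.
L = (50 + 8·x + 8·x^2) + (9 + 22·x + 12·x^2 + 8·x^3)·Dx + (50 + 8·x + 8·x^2)·Dx^2 + (9 + 22·x + 12·x^2 + 8·x^3)·Dx^3  (order 3).
h: a_k = -2, 0, -8, 50/3, -32, 1919/30, -128, 322561/1260, -512, 92897279/90720, …
ICs: h(0) = -2, h′(0) = 0, h′′(0) = -16.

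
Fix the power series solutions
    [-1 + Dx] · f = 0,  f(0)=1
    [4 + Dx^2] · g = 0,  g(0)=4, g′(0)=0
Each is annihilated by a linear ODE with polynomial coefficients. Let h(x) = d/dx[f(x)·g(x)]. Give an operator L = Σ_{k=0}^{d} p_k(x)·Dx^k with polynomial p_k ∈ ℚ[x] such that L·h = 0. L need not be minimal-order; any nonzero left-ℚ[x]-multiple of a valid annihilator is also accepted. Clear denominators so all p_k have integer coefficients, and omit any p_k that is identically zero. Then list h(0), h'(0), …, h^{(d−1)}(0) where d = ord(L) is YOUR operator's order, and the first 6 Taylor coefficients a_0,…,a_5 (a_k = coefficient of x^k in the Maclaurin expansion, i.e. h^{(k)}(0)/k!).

f: a_k = 1, 1, 1/2, 1/6, 1/24, 1/120, …
g: a_k = 4, 0, -8, 0, 8/3, 0, …
h₀=f·g: eliminate ⇒ L₀, order ≤ 1·2.
Differentiate: ansatz ord ≤ ord L₀ ⇒ L.
L = 5 - 2·Dx + Dx^2  (order 2).
h: a_k = 4, -12, -22, -14/3, 41/6, 39/10, …
ICs: h(0) = 4, h′(0) = -12.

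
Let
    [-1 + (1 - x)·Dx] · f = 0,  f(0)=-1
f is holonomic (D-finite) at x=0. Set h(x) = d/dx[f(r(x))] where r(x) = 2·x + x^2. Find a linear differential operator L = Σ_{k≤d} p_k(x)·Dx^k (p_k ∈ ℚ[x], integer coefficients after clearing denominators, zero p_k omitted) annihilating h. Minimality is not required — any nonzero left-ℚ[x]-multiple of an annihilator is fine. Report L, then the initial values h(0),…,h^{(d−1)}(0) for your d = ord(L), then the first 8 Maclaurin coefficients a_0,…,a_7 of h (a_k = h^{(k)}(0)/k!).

L = (5 + 6·x + 3·x^2) + (-1 + x + 3·x^2 + x^3)·Dx  (order 1).
h: a_k = -2, -10, -36, -116, -350, -1014, -2856, -7880, …
ICs: h(0) = -2.

f: a_k = -1, -1, -1, -1, -1, -1, -1, -1, …
L₀ from L_f via x↦r, Dx↦r'^{-1}Dx.
Derive L from L₀ (diff closure).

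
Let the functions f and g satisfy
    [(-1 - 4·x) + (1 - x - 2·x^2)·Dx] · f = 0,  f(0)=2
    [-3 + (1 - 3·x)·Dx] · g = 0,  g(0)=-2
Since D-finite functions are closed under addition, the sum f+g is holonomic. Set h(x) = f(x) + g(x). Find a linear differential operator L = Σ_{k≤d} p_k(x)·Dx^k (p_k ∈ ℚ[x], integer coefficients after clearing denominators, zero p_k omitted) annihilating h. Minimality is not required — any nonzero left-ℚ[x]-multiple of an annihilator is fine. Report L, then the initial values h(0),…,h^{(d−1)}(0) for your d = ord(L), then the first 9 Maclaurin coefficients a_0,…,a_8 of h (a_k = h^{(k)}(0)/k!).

f: a_k = 2, 2, 6, 10, 22, 42, 86, 170, 342, …
g: a_k = -2, -6, -18, -54, -162, -486, -1458, -4374, -13122, …
h₀=f+g: left-lcm gives L₀, ord ≤ 2.
L = (-36·x + 36·x^2 - 36·x^3) + (6 - 6·x - 30·x^2 + 54·x^3 - 72·x^4)·Dx + (-1 + 6·x - 12·x^2 + 8·x^3 + 9·x^4 - 18·x^5)·Dx^2  (order 2).
h: a_k = 0, -4, -12, -44, -140, -444, -1372, -4204, -12780, …
ICs: h(0) = 0, h′(0) = -4.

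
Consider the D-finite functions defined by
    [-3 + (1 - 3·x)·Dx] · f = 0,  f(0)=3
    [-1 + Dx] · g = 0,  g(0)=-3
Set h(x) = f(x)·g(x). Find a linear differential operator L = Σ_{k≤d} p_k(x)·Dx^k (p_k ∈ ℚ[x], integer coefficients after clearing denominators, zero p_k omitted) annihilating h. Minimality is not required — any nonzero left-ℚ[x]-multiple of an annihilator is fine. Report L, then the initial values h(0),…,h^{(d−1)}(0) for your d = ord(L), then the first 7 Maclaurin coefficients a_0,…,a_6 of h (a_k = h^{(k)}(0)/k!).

f: a_k = 3, 9, 27, 81, 243, 729, 2187, …
g: a_k = -3, -3, -3/2, -1/2, -1/8, -1/40, -1/240, …
f·g: L₀ = L_f ⊗_s L_g, ord ≤ 1·1.
L = (4 - 3·x) + (-1 + 3·x)·Dx  (order 1).
h: a_k = -9, -36, -225/2, -339, -8139/8, -15261/5, -732529/80, …
ICs: h(0) = -9.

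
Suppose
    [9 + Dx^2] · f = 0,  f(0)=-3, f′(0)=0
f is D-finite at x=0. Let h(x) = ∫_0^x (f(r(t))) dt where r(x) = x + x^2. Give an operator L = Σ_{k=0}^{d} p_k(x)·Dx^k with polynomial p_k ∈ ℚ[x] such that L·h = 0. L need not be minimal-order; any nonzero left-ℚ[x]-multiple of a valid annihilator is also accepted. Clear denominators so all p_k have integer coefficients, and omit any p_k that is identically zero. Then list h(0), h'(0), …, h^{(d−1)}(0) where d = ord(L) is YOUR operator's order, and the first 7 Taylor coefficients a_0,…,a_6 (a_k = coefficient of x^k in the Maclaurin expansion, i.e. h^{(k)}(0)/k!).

f: a_k = -3, 0, 27/2, 0, -81/8, 0, 243/80, …
h₀=f(r): pull back L_f along r ⇒ L₀.
Integrate: L := L₀·Dx.
L = (9 + 54·x + 108·x^2 + 72·x^3)·Dx - 2·Dx^2 + (1 + 2·x)·Dx^3  (order 3).
h: a_k = 0, -3, 0, 9/2, 27/4, 27/40, -27/4, …
ICs: h(0) = 0, h′(0) = -3, h′′(0) = 0.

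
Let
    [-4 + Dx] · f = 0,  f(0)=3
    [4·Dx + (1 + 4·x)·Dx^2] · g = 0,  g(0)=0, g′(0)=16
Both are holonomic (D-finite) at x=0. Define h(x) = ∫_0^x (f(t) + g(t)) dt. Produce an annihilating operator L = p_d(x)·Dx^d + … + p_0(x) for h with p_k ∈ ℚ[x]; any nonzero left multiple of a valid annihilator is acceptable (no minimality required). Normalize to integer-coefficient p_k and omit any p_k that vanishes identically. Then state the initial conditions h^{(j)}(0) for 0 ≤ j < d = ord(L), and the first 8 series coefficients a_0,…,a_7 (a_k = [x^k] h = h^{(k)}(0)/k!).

L = (-24 - 32·x)·Dx^2 + (2 - 16·x - 32·x^2)·Dx^3 + (1 + 6·x + 8·x^2)·Dx^4  (order 4).
h: a_k = 0, 3, 14, -8/3, 88/3, -224/5, 704/5, -13568/35, …
ICs: h(0) = 0, h′(0) = 3, h′′(0) = 28, h′′′(0) = -16.

f: a_k = 3, 12, 24, 32, 32, 128/5, 256/15, 1024/105, …
g: a_k = 0, 16, -32, 256/3, -256, 4096/5, -8192/3, 65536/7, …
h₀=f+g: left-lcm gives L₀, ord ≤ 3.
Integrate: L := L₀·Dx.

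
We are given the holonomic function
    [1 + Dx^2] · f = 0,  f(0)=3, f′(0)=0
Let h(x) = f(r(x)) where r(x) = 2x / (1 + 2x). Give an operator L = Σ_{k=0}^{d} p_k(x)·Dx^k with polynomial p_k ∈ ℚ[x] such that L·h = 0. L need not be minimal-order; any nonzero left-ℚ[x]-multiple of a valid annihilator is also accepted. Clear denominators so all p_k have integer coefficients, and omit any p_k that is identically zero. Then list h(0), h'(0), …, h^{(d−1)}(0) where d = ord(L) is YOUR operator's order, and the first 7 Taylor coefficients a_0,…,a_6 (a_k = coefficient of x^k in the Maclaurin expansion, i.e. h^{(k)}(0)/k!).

L = 4 + (4 + 24·x + 48·x^2 + 32·x^3)·Dx + (1 + 8·x + 24·x^2 + 32·x^3 + 16·x^4)·Dx^2  (order 2).
h: a_k = 3, 0, -6, 24, -70, 176, -6004/15, …
ICs: h(0) = 3, h′(0) = 0.

f: a_k = 3, 0, -3/2, 0, 1/8, 0, -1/240, …
h₀=f(r): pull back L_f along r ⇒ L₀.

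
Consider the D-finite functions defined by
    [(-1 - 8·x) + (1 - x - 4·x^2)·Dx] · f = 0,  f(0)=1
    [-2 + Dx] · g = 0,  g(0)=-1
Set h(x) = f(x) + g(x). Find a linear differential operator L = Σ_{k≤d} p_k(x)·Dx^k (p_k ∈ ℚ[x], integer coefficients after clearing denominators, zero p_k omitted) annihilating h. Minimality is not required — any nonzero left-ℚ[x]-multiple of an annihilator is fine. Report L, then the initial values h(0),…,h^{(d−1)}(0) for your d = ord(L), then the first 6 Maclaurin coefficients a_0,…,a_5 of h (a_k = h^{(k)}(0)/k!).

L = (-16 - 20·x - 240·x^2 - 128·x^3) + (6 + 32·x + 124·x^2 - 32·x^3 - 64·x^4)·Dx + (1 - 11·x - 2·x^2 + 48·x^3 + 32·x^4)·Dx^2  (order 2).
h: a_k = 0, -1, 3, 23/3, 85/3, 971/15, …
ICs: h(0) = 0, h′(0) = -1.

f: a_k = 1, 1, 5, 9, 29, 65, …
g: a_k = -1, -2, -2, -4/3, -2/3, -4/15, …
L₀ := lclm(L_f,L_g); ord L₀ ≤ 1+1.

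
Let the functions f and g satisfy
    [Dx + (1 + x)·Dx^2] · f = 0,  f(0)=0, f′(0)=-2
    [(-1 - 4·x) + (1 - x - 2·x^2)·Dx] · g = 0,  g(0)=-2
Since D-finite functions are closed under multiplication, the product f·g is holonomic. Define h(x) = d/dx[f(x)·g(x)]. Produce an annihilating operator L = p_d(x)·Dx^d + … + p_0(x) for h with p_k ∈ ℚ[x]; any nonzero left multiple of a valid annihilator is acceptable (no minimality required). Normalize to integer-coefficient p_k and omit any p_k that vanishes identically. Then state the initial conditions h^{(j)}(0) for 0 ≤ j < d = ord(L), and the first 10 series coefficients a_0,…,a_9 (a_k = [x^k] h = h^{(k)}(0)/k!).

L = (72 + 180·x + 144·x^2) + (13 + 93·x + 192·x^2 + 112·x^3)·Dx + (-5 - 8·x + 15·x^2 + 34·x^3 + 16·x^4)·Dx^2  (order 2).
h: a_k = 4, 4, 34, 172/3, 189, 1974/5, 4969/5, 15292/7, 351199/70, 695017/63, …
ICs: h(0) = 4, h′(0) = 4.

f: a_k = 0, -2, 1, -2/3, 1/2, -2/5, 1/3, -2/7, 1/4, -2/9, …
g: a_k = -2, -2, -6, -10, -22, -42, -86, -170, -342, -682, …
L₀ := L_f ⊗_s L_g (sym. prod.), ord ≤ 2.
h=h₀': d/dx-closure on L₀ ⇒ L.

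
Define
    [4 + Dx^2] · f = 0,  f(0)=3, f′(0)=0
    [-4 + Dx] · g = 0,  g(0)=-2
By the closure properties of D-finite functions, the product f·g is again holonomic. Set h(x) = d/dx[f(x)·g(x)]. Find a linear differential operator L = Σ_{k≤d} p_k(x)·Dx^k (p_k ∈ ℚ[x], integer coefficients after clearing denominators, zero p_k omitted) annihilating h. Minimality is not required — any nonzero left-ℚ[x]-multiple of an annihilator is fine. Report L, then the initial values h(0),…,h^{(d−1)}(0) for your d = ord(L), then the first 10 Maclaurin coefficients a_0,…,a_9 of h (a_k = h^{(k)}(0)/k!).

f: a_k = 3, 0, -6, 0, 2, 0, -4/15, 0, 2/105, 0, …
g: a_k = -2, -8, -16, -64/3, -64/3, -256/15, -512/45, -2048/315, -1024/315, -4096/2835, …
L₀ := L_f ⊗_s L_g (sym. prod.), ord ≤ 2.
Differentiate: ansatz ord ≤ ord L₀ ⇒ L.
L = 20 - 8·Dx + Dx^2  (order 2).
h: a_k = -24, -72, -48, 112, 304, 1872/5, 4448/15, 16864/105, 5744/105, 1264/315, …
ICs: h(0) = -24, h′(0) = -72.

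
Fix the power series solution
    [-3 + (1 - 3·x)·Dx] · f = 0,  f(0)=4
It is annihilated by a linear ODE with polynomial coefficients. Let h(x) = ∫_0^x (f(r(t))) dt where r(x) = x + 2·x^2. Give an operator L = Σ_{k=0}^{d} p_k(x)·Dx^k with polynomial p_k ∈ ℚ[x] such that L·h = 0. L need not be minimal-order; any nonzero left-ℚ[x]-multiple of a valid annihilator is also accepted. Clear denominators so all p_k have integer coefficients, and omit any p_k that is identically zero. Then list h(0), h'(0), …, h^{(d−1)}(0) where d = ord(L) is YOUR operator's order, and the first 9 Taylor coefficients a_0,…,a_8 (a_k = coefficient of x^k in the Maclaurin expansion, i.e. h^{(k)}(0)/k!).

f: a_k = 4, 12, 36, 108, 324, 972, 2916, 8748, 26244, …
h₀=f(r): pull back L_f along r ⇒ L₀.
Integrate: L := L₀·Dx.
L = (3 + 12·x)·Dx + (-1 + 3·x + 6·x^2)·Dx^2  (order 2).
h: a_k = 0, 4, 6, 20, 63, 1116/5, 810, 21276/7, 23247/2, …
ICs: h(0) = 0, h′(0) = 4.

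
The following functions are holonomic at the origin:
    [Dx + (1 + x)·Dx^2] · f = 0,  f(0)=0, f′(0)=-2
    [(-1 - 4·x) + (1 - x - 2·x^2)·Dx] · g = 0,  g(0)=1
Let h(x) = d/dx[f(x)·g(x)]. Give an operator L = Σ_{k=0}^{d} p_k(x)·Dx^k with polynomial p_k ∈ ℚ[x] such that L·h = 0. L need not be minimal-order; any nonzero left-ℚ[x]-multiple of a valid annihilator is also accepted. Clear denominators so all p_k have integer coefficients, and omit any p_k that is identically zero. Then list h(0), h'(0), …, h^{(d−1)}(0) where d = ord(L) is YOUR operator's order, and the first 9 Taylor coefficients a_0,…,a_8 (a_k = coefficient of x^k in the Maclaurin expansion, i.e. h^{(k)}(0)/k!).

L = (72 + 180·x + 144·x^2) + (13 + 93·x + 192·x^2 + 112·x^3)·Dx + (-5 - 8·x + 15·x^2 + 34·x^3 + 16·x^4)·Dx^2  (order 2).
h: a_k = -2, -2, -17, -86/3, -189/2, -987/5, -4969/10, -7646/7, -351199/140, …
ICs: h(0) = -2, h′(0) = -2.

f: a_k = 0, -2, 1, -2/3, 1/2, -2/5, 1/3, -2/7, 1/4, …
g: a_k = 1, 1, 3, 5, 11, 21, 43, 85, 171, …
h₀=f·g: eliminate ⇒ L₀, order ≤ 2·1.
Differentiate: ansatz ord ≤ ord L₀ ⇒ L.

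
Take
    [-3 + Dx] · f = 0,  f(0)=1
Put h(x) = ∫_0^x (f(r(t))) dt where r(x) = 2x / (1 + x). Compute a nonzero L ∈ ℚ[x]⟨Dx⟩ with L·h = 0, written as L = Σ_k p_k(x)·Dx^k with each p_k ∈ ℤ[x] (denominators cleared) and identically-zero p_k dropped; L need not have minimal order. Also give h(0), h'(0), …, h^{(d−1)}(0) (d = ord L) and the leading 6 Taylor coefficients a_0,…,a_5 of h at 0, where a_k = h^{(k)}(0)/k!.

f: a_k = 1, 3, 9/2, 9/2, 27/8, 81/40, …
h₀=f(r): pull back L_f along r ⇒ L₀.
h=∫₀ˣh₀: take L = L₀·Dx.
L = -6·Dx + (1 + 2·x + x^2)·Dx^2  (order 2).
h: a_k = 0, 1, 3, 4, 3/2, -6/5, …
ICs: h(0) = 0, h′(0) = 1.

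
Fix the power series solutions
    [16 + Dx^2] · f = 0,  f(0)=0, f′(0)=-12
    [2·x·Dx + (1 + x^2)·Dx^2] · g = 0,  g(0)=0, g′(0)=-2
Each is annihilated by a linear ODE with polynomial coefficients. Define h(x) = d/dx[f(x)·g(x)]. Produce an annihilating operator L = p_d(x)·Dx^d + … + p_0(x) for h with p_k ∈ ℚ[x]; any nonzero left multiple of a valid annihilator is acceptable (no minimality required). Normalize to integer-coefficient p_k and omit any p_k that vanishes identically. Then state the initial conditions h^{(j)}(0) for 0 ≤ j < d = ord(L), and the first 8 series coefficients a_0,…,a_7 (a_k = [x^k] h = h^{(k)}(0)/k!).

f: a_k = 0, -12, 0, 32, 0, -128/5, 0, 1024/105, …
g: a_k = 0, -2, 0, 2/3, 0, -2/5, 0, 2/7, …
h₀=f·g: eliminate ⇒ L₀, order ≤ 2·2.
Derive L from L₀ (diff closure).
L = (32960 + 157056·x^2 + 319424·x^4 + 359424·x^6 + 242688·x^8 + 94208·x^10 + 16384·x^12) + (6752·x + 28736·x^3 + 49120·x^5 + 43520·x^7 + 20480·x^9 + 4096·x^11)·Dx + (3420 + 17320·x^2 + 37356·x^4 + 44272·x^6 + 30848·x^8 + 12032·x^10 + 2048·x^12)·Dx^2 + (422·x + 1796·x^3 + 3070·x^5 + 2720·x^7 + 1280·x^9 + 256·x^11)·Dx^3 + (85 + 469·x^2 + 1087·x^4 + 1363·x^6 + 980·x^8 + 384·x^10 + 64·x^12)·Dx^4  (order 4).
h: a_k = 0, 48, 0, -288, 0, 464, 0, -2112/5, …
ICs: h(0) = 0, h′(0) = 48, h′′(0) = 0, h′′′(0) = -1728.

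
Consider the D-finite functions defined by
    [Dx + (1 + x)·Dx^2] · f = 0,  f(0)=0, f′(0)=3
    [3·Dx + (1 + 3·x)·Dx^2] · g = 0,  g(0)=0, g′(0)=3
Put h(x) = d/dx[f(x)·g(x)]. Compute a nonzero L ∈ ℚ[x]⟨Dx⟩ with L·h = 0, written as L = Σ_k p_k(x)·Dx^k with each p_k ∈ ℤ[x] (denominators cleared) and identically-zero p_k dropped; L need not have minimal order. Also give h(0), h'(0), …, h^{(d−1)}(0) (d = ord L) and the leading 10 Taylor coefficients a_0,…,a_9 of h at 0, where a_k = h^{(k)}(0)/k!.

L = (30 + 72·x + 54·x^2) + (76 + 354·x + 540·x^2 + 270·x^3)·Dx + (29 + 200·x + 486·x^2 + 504·x^3 + 189·x^4)·Dx^2 + (2 + 19·x + 68·x^2 + 114·x^3 + 90·x^4 + 27·x^5)·Dx^3  (order 3).
h: a_k = 0, 18, -54, 147, -405, 11421/10, -16401/5, 133533/14, -1957203/70, 11536799/140, …
ICs: h(0) = 0, h′(0) = 18, h′′(0) = -108.

f: a_k = 0, 3, -3/2, 1, -3/4, 3/5, -1/2, 3/7, -3/8, 1/3, …
g: a_k = 0, 3, -9/2, 9, -81/4, 243/5, -243/2, 2187/7, -6561/8, 2187, …
f·g: L₀ = L_f ⊗_s L_g, ord ≤ 2·2.
Derive L from L₀ (diff closure).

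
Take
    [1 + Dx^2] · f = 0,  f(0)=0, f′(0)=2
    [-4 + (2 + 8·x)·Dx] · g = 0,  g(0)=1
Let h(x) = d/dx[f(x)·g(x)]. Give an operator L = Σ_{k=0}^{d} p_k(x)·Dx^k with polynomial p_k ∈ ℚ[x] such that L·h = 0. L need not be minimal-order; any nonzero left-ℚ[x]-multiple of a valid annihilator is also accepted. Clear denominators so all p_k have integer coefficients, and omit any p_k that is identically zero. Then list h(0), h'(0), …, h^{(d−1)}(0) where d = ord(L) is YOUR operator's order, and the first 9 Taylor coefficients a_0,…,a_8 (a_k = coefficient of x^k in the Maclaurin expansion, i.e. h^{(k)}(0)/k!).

L = (-7 + 336·x + 736·x^2 + 256·x^3 + 256·x^4) + (44 + 144·x - 192·x^2 - 256·x^3)·Dx + (13 + 112·x + 288·x^2 + 256·x^3 + 256·x^4)·Dx^2  (order 2).
h: a_k = 2, 8, -13, 88/3, -1159/12, 1641/5, -83009/72, 1307206/315, -61260163/4032, …
ICs: h(0) = 2, h′(0) = 8.

f: a_k = 0, 2, 0, -1/3, 0, 1/60, 0, -1/2520, 0, …
g: a_k = 1, 2, -2, 4, -10, 28, -84, 264, -858, …
Product ⇒ symmetric product L₀, ord ≤ 2.
h₀' ⇒ L via d/dx closure of L₀.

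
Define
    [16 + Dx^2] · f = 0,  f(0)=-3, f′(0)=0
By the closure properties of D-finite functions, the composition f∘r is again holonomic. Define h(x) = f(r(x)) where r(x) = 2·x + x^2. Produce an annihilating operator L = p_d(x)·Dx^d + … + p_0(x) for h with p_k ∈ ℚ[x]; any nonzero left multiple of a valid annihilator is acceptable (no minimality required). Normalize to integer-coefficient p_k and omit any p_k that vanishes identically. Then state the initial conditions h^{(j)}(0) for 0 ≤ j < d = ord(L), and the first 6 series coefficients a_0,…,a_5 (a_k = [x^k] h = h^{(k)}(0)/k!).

L = (64 + 192·x + 192·x^2 + 64·x^3) - Dx + (1 + x)·Dx^2  (order 2).
h: a_k = -3, 0, 96, 96, -488, -1024, …
ICs: h(0) = -3, h′(0) = 0.

f: a_k = -3, 0, 24, 0, -32, 0, …
h₀=f(r): pull back L_f along r ⇒ L₀.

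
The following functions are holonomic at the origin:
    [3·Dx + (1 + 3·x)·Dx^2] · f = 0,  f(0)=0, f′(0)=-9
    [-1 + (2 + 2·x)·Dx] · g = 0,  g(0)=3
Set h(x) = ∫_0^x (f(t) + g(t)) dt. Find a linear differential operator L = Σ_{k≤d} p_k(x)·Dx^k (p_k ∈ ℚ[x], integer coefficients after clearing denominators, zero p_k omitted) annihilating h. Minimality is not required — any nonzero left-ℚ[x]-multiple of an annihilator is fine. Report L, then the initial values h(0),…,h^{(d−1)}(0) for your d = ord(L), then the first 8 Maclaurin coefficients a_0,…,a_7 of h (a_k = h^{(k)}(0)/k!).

f: a_k = 0, -9, 27/2, -27, 243/4, -729/5, 729/2, -6561/7, …
g: a_k = 3, 3/2, -3/8, 3/16, -15/128, 21/256, -63/1024, 99/2048, …
h₀=f+g: left-lcm gives L₀, ord ≤ 3.
h=∫₀ˣh₀: take L = L₀·Dx.
L = (27 + 9·x)·Dx^2 + (69 + 126·x + 45·x^2)·Dx^3 + (10 + 46·x + 54·x^2 + 18·x^3)·Dx^4  (order 4).
h: a_k = 0, 3, -15/4, 35/8, -429/64, 7761/640, -62173/2560, 373185/7168, …
ICs: h(0) = 0, h′(0) = 3, h′′(0) = -15/2, h′′′(0) = 105/4.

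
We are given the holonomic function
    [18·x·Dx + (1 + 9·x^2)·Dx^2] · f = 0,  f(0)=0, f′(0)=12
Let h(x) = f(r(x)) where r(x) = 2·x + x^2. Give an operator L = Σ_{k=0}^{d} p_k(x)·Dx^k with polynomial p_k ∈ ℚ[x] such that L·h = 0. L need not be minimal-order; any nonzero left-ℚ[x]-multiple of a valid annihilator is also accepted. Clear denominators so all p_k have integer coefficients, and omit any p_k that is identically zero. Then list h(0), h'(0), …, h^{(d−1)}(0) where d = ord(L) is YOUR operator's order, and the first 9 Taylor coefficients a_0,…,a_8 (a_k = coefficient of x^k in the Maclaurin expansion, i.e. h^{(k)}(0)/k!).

f: a_k = 0, 12, 0, -36, 0, 972/5, 0, -8748/7, 0, …
Change of var in L_f (x↦r) gives L₀.
L = (-1 + 72·x + 144·x^2 + 108·x^3 + 27·x^4)·Dx + (1 + x + 36·x^2 + 72·x^3 + 45·x^4 + 9·x^5)·Dx^2  (order 2).
h: a_k = 0, 24, 12, -288, -432, 30024/5, 15516, -1010880/7, -552096, …
ICs: h(0) = 0, h′(0) = 24.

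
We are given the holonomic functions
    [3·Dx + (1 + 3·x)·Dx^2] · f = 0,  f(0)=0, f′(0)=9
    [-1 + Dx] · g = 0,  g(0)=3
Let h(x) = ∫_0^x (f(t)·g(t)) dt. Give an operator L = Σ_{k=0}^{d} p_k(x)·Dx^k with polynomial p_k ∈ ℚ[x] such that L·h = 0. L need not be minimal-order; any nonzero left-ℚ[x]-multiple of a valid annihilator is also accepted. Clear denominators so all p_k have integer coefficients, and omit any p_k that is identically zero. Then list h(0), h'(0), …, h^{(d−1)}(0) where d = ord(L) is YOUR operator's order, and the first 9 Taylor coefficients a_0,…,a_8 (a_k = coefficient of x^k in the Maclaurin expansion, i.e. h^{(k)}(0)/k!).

L = (-2 + 3·x)·Dx + (1 - 6·x)·Dx^2 + (1 + 3·x)·Dx^3  (order 3).
h: a_k = 0, 0, 27/2, -9/2, 27/2, -117/5, 3867/80, -11763/112, 133683/560, …
ICs: h(0) = 0, h′(0) = 0, h′′(0) = 27.

f: a_k = 0, 9, -27/2, 27, -243/4, 729/5, -729/2, 6561/7, -19683/8, …
g: a_k = 3, 3, 3/2, 1/2, 1/8, 1/40, 1/240, 1/1680, 1/13440, …
Sym-product of L_f,L_g gives L₀ (≤ ord 2).
h=∫h₀ ⇒ L = L₀·Dx.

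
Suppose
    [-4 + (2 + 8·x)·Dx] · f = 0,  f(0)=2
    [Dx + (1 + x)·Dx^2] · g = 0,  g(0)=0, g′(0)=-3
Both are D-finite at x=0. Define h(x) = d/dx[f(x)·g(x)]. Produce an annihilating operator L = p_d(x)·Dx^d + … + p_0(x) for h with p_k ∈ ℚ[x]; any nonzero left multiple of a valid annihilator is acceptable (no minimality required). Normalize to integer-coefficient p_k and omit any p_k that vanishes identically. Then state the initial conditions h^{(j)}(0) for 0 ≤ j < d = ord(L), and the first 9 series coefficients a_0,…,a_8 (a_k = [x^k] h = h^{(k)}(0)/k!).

L = (-4 + 40·x + 8·x^2) + (28 + 174·x + 264·x^2 + 64·x^3)·Dx + (5 + 47·x + 138·x^2 + 128·x^3 + 32·x^4)·Dx^2  (order 2).
h: a_k = -6, -18, 48, -130, 389, -6312/5, 21614/5, -536134/35, 777237/14, …
ICs: h(0) = -6, h′(0) = -18.

f: a_k = 2, 4, -4, 8, -20, 56, -168, 528, -1716, …
g: a_k = 0, -3, 3/2, -1, 3/4, -3/5, 1/2, -3/7, 3/8, …
f·g: L₀ = L_f ⊗_s L_g, ord ≤ 1·2.
h₀' ⇒ L via d/dx closure of L₀.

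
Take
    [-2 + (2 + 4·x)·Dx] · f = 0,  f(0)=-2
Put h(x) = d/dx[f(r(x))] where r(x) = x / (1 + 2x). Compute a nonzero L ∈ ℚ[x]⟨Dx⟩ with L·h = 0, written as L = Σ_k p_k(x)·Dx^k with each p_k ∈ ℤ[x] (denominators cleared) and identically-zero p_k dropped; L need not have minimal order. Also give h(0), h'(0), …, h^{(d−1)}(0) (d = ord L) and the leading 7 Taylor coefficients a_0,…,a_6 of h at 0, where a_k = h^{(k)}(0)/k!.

f: a_k = -2, -2, 1, -1, 5/4, -7/4, 21/8, …
f∘r: x↦r, Dx↦Dx/r' in L_f ⇒ L₀.
Derive L from L₀ (diff closure).
L = (-5 - 16·x) + (-1 - 6·x - 8·x^2)·Dx  (order 1).
h: a_k = -2, 10, -39, 141, -1995/4, 7059/4, -50435/8, …
ICs: h(0) = -2.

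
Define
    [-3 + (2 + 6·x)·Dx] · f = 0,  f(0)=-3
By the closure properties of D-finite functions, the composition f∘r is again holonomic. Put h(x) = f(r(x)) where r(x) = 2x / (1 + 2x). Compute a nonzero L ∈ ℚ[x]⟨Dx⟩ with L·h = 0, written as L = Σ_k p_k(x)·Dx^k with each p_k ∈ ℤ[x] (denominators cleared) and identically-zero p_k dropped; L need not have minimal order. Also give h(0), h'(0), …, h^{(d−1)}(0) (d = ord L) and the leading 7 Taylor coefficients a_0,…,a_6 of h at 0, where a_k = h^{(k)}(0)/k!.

L = -3 + (1 + 10·x + 16·x^2)·Dx  (order 1).
h: a_k = -3, -9, 63/2, -261/2, 5031/8, -27207/8, 318915/16, …
ICs: h(0) = -3.

f: a_k = -3, -9/2, 27/8, -81/16, 1215/128, -5103/256, 45927/1024, …
h₀=f(r): pull back L_f along r ⇒ L₀.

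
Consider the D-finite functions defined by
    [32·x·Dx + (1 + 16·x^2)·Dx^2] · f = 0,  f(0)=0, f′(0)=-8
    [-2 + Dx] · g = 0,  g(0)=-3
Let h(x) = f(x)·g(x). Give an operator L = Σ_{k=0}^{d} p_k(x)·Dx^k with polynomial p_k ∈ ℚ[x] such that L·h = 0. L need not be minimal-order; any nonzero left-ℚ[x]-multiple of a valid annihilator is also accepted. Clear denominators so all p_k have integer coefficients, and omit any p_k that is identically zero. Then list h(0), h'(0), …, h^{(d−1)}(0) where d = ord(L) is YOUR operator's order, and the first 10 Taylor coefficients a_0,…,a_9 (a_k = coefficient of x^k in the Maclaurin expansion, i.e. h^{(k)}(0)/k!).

f: a_k = 0, -8, 0, 128/3, 0, -2048/5, 0, 32768/7, 0, -524288/9, …
g: a_k = -3, -6, -6, -4, -2, -4/5, -4/15, -8/105, -2/105, -4/945, …
Product ⇒ symmetric product L₀, ord ≤ 2.
L = (4 - 64·x + 64·x^2) + (-4 + 32·x - 64·x^2)·Dx + (1 + 16·x^2)·Dx^2  (order 2).
h: a_k = 0, 24, 48, -80, -224, 4944/5, 6880/3, -408416/35, -2780608/105, 46457392/315, …
ICs: h(0) = 0, h′(0) = 24.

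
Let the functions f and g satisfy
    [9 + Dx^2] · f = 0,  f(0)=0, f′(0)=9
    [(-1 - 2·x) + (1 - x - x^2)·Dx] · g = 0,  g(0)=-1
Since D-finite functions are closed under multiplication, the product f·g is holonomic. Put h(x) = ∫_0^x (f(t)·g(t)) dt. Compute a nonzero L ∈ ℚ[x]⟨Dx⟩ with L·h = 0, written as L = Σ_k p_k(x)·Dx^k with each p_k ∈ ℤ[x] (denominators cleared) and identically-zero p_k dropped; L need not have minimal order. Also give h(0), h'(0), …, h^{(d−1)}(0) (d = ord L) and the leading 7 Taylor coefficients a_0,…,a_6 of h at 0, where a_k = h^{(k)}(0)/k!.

f: a_k = 0, 9, 0, -27/2, 0, 243/40, 0, …
g: a_k = -1, -1, -2, -3, -5, -8, -13, …
Sym-product of L_f,L_g gives L₀ (≤ ord 2).
Integrate: L := L₀·Dx.
L = (-7 + 9·x + 9·x^2)·Dx + (2 + 4·x)·Dx^2 + (-1 + x + x^2)·Dx^3  (order 3).
h: a_k = 0, 0, -9/2, -3, -9/8, -27/10, -321/80, …
ICs: h(0) = 0, h′(0) = 0, h′′(0) = -9.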